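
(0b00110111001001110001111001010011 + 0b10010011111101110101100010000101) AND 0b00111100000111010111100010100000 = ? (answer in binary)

Add column by column in base 2, right to left:
  1+1 = 0 carry 1
  1+0+1 = 0 carry 1
  0+1+1 = 0 carry 1
  0+0+1 = 1
  1+0 = 1
  0+0 = 0
  1+0 = 1
  0+1 = 1
  0+0 = 0
  1+0 = 1
  1+0 = 1
  1+1 = 0 carry 1
  1+1+1 = 1 carry 1
  0+0+1 = 1
  0+1 = 1
  0+0 = 0
  1+1 = 0 carry 1
  1+1+1 = 1 carry 1
  1+1+1 = 1 carry 1
  0+0+1 = 1
  0+1 = 1
  1+1 = 0 carry 1
  0+1+1 = 0 carry 1
  0+1+1 = 0 carry 1
  1+1+1 = 1 carry 1
  1+1+1 = 1 carry 1
  1+0+1 = 0 carry 1
  0+0+1 = 1
  1+1 = 0 carry 1
  1+0+1 = 0 carry 1
  0+0+1 = 1
  0+1 = 1
Sum = 0b11001011000111100111011011011000; now AND with 0b00111100000111010111100010100000:
  11001011000111100111011011011000
& 00111100000111010111100010100000
= 00001000000111000111000010000000

0b1000000111000111000010000000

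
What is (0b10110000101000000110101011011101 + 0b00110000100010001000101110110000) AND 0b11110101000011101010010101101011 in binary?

0b11100001000010001010010000001001

Add column by column in base 2, right to left:
  1+0 = 1
  0+0 = 0
  1+0 = 1
  1+0 = 1
  1+1 = 0 carry 1
  0+1+1 = 0 carry 1
  1+0+1 = 0 carry 1
  1+1+1 = 1 carry 1
  0+1+1 = 0 carry 1
  1+1+1 = 1 carry 1
  0+0+1 = 1
  1+1 = 0 carry 1
  0+0+1 = 1
  1+0 = 1
  1+0 = 1
  0+1 = 1
  0+0 = 0
  0+0 = 0
  0+0 = 0
  0+1 = 1
  0+0 = 0
  1+0 = 1
  0+0 = 0
  1+1 = 0 carry 1
  0+0+1 = 1
  0+0 = 0
  0+0 = 0
  0+0 = 0
  1+1 = 0 carry 1
  1+1+1 = 1 carry 1
  0+0+1 = 1
  1+0 = 1
Sum = 0b11100001001010001111011010001101; now AND with 0b11110101000011101010010101101011:
  11100001001010001111011010001101
& 11110101000011101010010101101011
= 11100001000010001010010000001001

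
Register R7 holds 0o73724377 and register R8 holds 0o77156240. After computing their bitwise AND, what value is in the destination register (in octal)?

0o73104240

AND each oct digit independently (no carries):
  7&7=7, 3&7=3, 7&1=1, 2&5=0, 4&6=4, 3&2=2, 7&4=4, 7&0=0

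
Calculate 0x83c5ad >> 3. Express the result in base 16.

0x1078b5

3 bits is not a whole number of base-16 digits; in binary: 100000111100010110101101 >> 3 = 100000111100010110101.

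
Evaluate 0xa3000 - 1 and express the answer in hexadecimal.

The trailing 3 digits are 0, so subtracting 1 borrows through: they become F and the next digit up decrements.

0xa2fff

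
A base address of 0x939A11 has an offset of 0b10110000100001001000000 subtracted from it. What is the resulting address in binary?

0x939A11 = 0b100100111001101000010001 in binary.
Subtract column by column in base 2:
  1-0 → 1
  0-0 → 0
  0-0 → 0
  0-0 → 0
  1-0 → 1
  0-0 → 0
  0-1 → 1 (borrow)
  0-0-1 → 1 (borrow)
  0-0-1 → 1 (borrow)
  1-1-1 → 1 (borrow)
  0-0-1 → 1 (borrow)
  1-0-1 → 0
  1-0 → 1
  0-0 → 0
  0-1 → 1 (borrow)
  1-0-1 → 0
  1-0 → 1
  1-0 → 1
  0-0 → 0
  0-1 → 1 (borrow)
  1-1-1 → 1 (borrow)
  0-0-1 → 1 (borrow)
  0-1-1 → 0 (borrow)
  1-0-1 → 0

0b1110110101011111010001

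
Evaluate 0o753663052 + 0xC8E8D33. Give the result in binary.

0b10100001111011111001101011101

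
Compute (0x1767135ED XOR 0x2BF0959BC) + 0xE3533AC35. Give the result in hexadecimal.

First 0x1767135ED XOR 0x2BF0959BC = 0x3C9786C51.
Add column by column in base 16, right to left:
  1+5 = 6
  5+3 = 8
  C+C = 8 carry 1
  6+A+1 = 1 carry 1
  8+3+1 = C
  7+3 = A
  9+5 = E
  C+3 = F
  3+E = 1 carry 1
  final carry 1

0x11FEAC1886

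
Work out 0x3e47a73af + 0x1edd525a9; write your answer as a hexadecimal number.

Add column by column in base 16, right to left:
  f+9 = 8 carry 1
  a+a+1 = 5 carry 1
  3+5+1 = 9
  7+2 = 9
  a+5 = f
  7+d = 4 carry 1
  4+d+1 = 2 carry 1
  e+e+1 = d carry 1
  3+1+1 = 5

0x5d24f9958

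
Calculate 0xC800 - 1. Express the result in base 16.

0xC7FF

The trailing 2 digits are 0, so subtracting 1 borrows through: they become F and the next digit up decrements.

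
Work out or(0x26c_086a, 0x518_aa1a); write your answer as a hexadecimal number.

0x77caa7a

OR each hex digit independently (no carries):
  2|5=7, 6|1=7, c|8=c, 0|a=a, 8|a=a, 6|1=7, a|a=a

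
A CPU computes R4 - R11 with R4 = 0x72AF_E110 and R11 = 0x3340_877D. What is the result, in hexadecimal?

0x3F6F5993

Subtract column by column in base 16:
  0-D → 3 (borrow)
  1-7-1 → 9 (borrow)
  1-7-1 → 9 (borrow)
  E-8-1 → 5
  F-0 → F
  A-4 → 6
  2-3 → F (borrow)
  7-3-1 → 3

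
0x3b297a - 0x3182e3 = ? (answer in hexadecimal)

Subtract column by column in base 16:
  a-3 → 7
  7-e → 9 (borrow)
  9-2-1 → 6
  2-8 → a (borrow)
  b-1-1 → 9
  3-3 → 0

0x9a697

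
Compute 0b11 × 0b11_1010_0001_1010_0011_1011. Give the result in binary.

Multiply each base-2 digit by 3, carrying:
  1×3 = 3 → write 1 carry 1
  1×3+1 = 4 → write 0 carry 2
  0×3+2 = 2 → write 0 carry 1
  1×3+1 = 4 → write 0 carry 2
  1×3+2 = 5 → write 1 carry 2
  1×3+2 = 5 → write 1 carry 2
  0×3+2 = 2 → write 0 carry 1
  0×3+1 = 1 → write 1
  0×3 = 0 → write 0
  1×3 = 3 → write 1 carry 1
  0×3+1 = 1 → write 1
  1×3 = 3 → write 1 carry 1
  1×3+1 = 4 → write 0 carry 2
  0×3+2 = 2 → write 0 carry 1
  0×3+1 = 1 → write 1
  0×3 = 0 → write 0
  0×3 = 0 → write 0
  1×3 = 3 → write 1 carry 1
  0×3+1 = 1 → write 1
  1×3 = 3 → write 1 carry 1
  1×3+1 = 4 → write 0 carry 2
  1×3+2 = 5 → write 1 carry 2
  remaining carry: 10

0b101011100100111010110001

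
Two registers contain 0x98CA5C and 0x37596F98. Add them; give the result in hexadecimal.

0x37F239F4

Add column by column in base 16, right to left:
  C+8 = 4 carry 1
  5+9+1 = F
  A+F = 9 carry 1
  C+6+1 = 3 carry 1
  8+9+1 = 2 carry 1
  9+5+1 = F
  0+7 = 7
  0+3 = 3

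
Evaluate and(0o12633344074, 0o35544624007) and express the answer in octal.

AND each oct digit independently (no carries):
  1&3=1, 2&5=0, 6&5=4, 3&4=0, 3&4=0, 3&6=2, 4&2=0, 4&4=4, 0&0=0, 7&0=0, 4&7=4

0o10400204004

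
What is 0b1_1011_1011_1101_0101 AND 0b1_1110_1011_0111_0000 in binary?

0b11010101101010000

AND bit by bit (1 only where both bits are 1):
  11011101111010101
& 11110101101110000
= 11010101101010000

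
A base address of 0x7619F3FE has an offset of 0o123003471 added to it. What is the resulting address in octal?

0x7619F3FE = 0o16606371776 in octal.
Add column by column in base 8, right to left:
  6+1 = 7
  7+7 = 6 carry 1
  7+4+1 = 4 carry 1
  1+3+1 = 5
  7+0 = 7
  3+0 = 3
  6+3 = 1 carry 1
  0+2+1 = 3
  6+1 = 7
  6+0 = 6
  1+0 = 1

0o16731375467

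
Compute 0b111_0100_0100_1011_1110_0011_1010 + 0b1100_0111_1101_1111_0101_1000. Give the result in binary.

0b1000000011001001110110010010

Add column by column in base 2, right to left:
  0+0 = 0
  1+0 = 1
  0+0 = 0
  1+1 = 0 carry 1
  1+1+1 = 1 carry 1
  1+0+1 = 0 carry 1
  0+1+1 = 0 carry 1
  0+0+1 = 1
  0+1 = 1
  1+1 = 0 carry 1
  1+1+1 = 1 carry 1
  1+1+1 = 1 carry 1
  1+1+1 = 1 carry 1
  1+0+1 = 0 carry 1
  0+1+1 = 0 carry 1
  1+1+1 = 1 carry 1
  0+1+1 = 0 carry 1
  0+1+1 = 0 carry 1
  1+1+1 = 1 carry 1
  0+0+1 = 1
  0+0 = 0
  0+0 = 0
  1+1 = 0 carry 1
  0+1+1 = 0 carry 1
  1+0+1 = 0 carry 1
  1+0+1 = 0 carry 1
  1+0+1 = 0 carry 1
  final carry 1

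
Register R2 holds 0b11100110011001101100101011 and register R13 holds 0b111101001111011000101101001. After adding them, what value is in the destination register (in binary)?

Add column by column in base 2, right to left:
  1+1 = 0 carry 1
  1+0+1 = 0 carry 1
  0+0+1 = 1
  1+1 = 0 carry 1
  0+0+1 = 1
  1+1 = 0 carry 1
  0+1+1 = 0 carry 1
  0+0+1 = 1
  1+1 = 0 carry 1
  1+0+1 = 0 carry 1
  0+0+1 = 1
  1+0 = 1
  1+1 = 0 carry 1
  0+1+1 = 0 carry 1
  0+0+1 = 1
  1+1 = 0 carry 1
  1+1+1 = 1 carry 1
  0+1+1 = 0 carry 1
  0+1+1 = 0 carry 1
  1+0+1 = 0 carry 1
  1+0+1 = 0 carry 1
  0+1+1 = 0 carry 1
  0+0+1 = 1
  1+1 = 0 carry 1
  1+1+1 = 1 carry 1
  1+1+1 = 1 carry 1
  0+1+1 = 0 carry 1
  final carry 1

0b1011010000010100110010010100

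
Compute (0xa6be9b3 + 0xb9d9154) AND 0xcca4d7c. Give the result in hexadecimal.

Add column by column in base 16, right to left:
  3+4 = 7
  b+5 = 0 carry 1
  9+1+1 = b
  e+9 = 7 carry 1
  b+d+1 = 9 carry 1
  6+9+1 = 0 carry 1
  a+b+1 = 6 carry 1
  final carry 1
Sum = 0x16097b07; now AND with 0xcca4d7c:
  1&0=0, 6&c=4, 0&c=0, 9&a=8, 7&4=4, b&d=9, 0&7=0, 7&c=4

0x4084904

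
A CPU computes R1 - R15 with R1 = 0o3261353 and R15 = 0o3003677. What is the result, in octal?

Subtract column by column in base 8:
  3-7 → 4 (borrow)
  5-7-1 → 5 (borrow)
  3-6-1 → 4 (borrow)
  1-3-1 → 5 (borrow)
  6-0-1 → 5
  2-0 → 2
  3-3 → 0

0o255454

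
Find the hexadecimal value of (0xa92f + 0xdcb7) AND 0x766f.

Add column by column in base 16, right to left:
  f+7 = 6 carry 1
  2+b+1 = e
  9+c = 5 carry 1
  a+d+1 = 8 carry 1
  final carry 1
Sum = 0x185e6; now AND with 0x766f:
  1&0=0, 8&7=0, 5&6=4, e&6=6, 6&f=6

0x466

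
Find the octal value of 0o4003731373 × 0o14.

Multiply each base-8 digit by 12, carrying:
  3×12 = 36 → write 4 carry 4
  7×12+4 = 88 → write 0 carry 11
  3×12+11 = 47 → write 7 carry 5
  1×12+5 = 17 → write 1 carry 2
  3×12+2 = 38 → write 6 carry 4
  7×12+4 = 88 → write 0 carry 11
  3×12+11 = 47 → write 7 carry 5
  0×12+5 = 5 → write 5
  0×12 = 0 → write 0
  4×12 = 48 → write 0 carry 6
  remaining carry: 6

0o60057061704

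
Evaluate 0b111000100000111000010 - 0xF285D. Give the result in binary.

0b11010001100101100101

0xF285D = 0b11110010100001011101 in binary.
Subtract column by column in base 2:
  0-1 → 1 (borrow)
  1-0-1 → 0
  0-1 → 1 (borrow)
  0-1-1 → 0 (borrow)
  0-1-1 → 0 (borrow)
  0-0-1 → 1 (borrow)
  1-1-1 → 1 (borrow)
  1-0-1 → 0
  1-0 → 1
  0-0 → 0
  0-0 → 0
  0-1 → 1 (borrow)
  0-0-1 → 1 (borrow)
  0-1-1 → 0 (borrow)
  1-0-1 → 0
  0-0 → 0
  0-1 → 1 (borrow)
  0-1-1 → 0 (borrow)
  1-1-1 → 1 (borrow)
  1-1-1 → 1 (borrow)
  1-0-1 → 0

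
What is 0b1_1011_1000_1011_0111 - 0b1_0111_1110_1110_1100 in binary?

Subtract column by column in base 2:
  1-0 → 1
  1-0 → 1
  1-1 → 0
  0-1 → 1 (borrow)
  1-0-1 → 0
  1-1 → 0
  0-1 → 1 (borrow)
  1-1-1 → 1 (borrow)
  0-0-1 → 1 (borrow)
  0-1-1 → 0 (borrow)
  0-1-1 → 0 (borrow)
  1-1-1 → 1 (borrow)
  1-1-1 → 1 (borrow)
  1-1-1 → 1 (borrow)
  0-1-1 → 0 (borrow)
  1-0-1 → 0
  1-1 → 0

0b11100111001011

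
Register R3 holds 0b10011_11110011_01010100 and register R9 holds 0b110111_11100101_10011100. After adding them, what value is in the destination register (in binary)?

0b10010111101100011110000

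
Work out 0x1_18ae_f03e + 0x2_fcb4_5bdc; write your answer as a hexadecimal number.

0x415634c1a

Add column by column in base 16, right to left:
  e+c = a carry 1
  3+d+1 = 1 carry 1
  0+b+1 = c
  f+5 = 4 carry 1
  e+4+1 = 3 carry 1
  a+b+1 = 6 carry 1
  8+c+1 = 5 carry 1
  1+f+1 = 1 carry 1
  1+2+1 = 4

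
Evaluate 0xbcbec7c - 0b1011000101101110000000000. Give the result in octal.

0xbcbec7c = 0o1362766174 in octal.
0b1011000101101110000000000 = 0o130556000 in octal.
Subtract column by column in base 8:
  4-0 → 4
  7-0 → 7
  1-0 → 1
  6-6 → 0
  6-5 → 1
  7-5 → 2
  2-0 → 2
  6-3 → 3
  3-1 → 2
  1-0 → 1

0o1232210174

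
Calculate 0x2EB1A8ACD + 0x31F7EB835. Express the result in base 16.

0x60A994302

Add column by column in base 16, right to left:
  D+5 = 2 carry 1
  C+3+1 = 0 carry 1
  A+8+1 = 3 carry 1
  8+B+1 = 4 carry 1
  A+E+1 = 9 carry 1
  1+7+1 = 9
  B+F = A carry 1
  E+1+1 = 0 carry 1
  2+3+1 = 6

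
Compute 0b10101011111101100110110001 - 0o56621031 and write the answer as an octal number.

0o175133630

0b10101011111101100110110001 = 0o253754661 in octal.
Subtract column by column in base 8:
  1-1 → 0
  6-3 → 3
  6-0 → 6
  4-1 → 3
  5-2 → 3
  7-6 → 1
  3-6 → 5 (borrow)
  5-5-1 → 7 (borrow)
  2-0-1 → 1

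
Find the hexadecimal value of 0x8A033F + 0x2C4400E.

0x34E434D

Add column by column in base 16, right to left:
  F+E = D carry 1
  3+0+1 = 4
  3+0 = 3
  0+4 = 4
  A+4 = E
  8+C = 4 carry 1
  0+2+1 = 3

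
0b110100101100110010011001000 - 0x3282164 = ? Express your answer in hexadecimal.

0b110100101100110010011001000 = 0x69664C8 in hexadecimal.
Subtract column by column in base 16:
  8-4 → 4
  C-6 → 6
  4-1 → 3
  6-2 → 4
  6-8 → E (borrow)
  9-2-1 → 6
  6-3 → 3

0x36E4364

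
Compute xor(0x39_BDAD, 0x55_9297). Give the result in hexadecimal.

0x6C2F3A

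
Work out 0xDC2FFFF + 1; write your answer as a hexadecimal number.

The trailing 4 digits are F (max in base 16), so adding 1 cascades: they roll to 0 and the next digit up increments.

0xDC30000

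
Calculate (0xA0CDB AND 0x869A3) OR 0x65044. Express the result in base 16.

0xE58C7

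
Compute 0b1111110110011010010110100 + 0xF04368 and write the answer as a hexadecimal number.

0b1111110110011010010110100 = 0x1FB34B4 in hexadecimal.
Add column by column in base 16, right to left:
  4+8 = C
  B+6 = 1 carry 1
  4+3+1 = 8
  3+4 = 7
  B+0 = B
  F+F = E carry 1
  1+0+1 = 2

0x2EB781C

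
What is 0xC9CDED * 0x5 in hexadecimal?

Multiply each base-16 digit by 5, carrying:
  D×5 = 65 → write 1 carry 4
  E×5+4 = 74 → write A carry 4
  D×5+4 = 69 → write 5 carry 4
  C×5+4 = 64 → write 0 carry 4
  9×5+4 = 49 → write 1 carry 3
  C×5+3 = 63 → write F carry 3
  remaining carry: 3

0x3F105A1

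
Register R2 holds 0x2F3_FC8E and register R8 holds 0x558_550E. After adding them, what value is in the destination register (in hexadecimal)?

0x84C519C

Add column by column in base 16, right to left:
  E+E = C carry 1
  8+0+1 = 9
  C+5 = 1 carry 1
  F+5+1 = 5 carry 1
  3+8+1 = C
  F+5 = 4 carry 1
  2+5+1 = 8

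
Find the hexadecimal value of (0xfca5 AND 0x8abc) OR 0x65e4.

0xfca5 AND 0x8abc = 0x88a4.
Then OR with 0x65e4.

0xede4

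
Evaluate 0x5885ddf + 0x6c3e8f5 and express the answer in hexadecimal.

0xc4c46d4

Add column by column in base 16, right to left:
  f+5 = 4 carry 1
  d+f+1 = d carry 1
  d+8+1 = 6 carry 1
  5+e+1 = 4 carry 1
  8+3+1 = c
  8+c = 4 carry 1
  5+6+1 = c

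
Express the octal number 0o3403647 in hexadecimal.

0xE07A7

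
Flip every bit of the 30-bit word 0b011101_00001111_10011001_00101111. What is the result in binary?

Invert each bit: 011101000011111001100100101111 → 100010111100000110011011010000.

0b100010111100000110011011010000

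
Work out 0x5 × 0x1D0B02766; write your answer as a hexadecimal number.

0x91370C4FE

Multiply each base-16 digit by 5, carrying:
  6×5 = 30 → write E carry 1
  6×5+1 = 31 → write F carry 1
  7×5+1 = 36 → write 4 carry 2
  2×5+2 = 12 → write C
  0×5 = 0 → write 0
  B×5 = 55 → write 7 carry 3
  0×5+3 = 3 → write 3
  D×5 = 65 → write 1 carry 4
  1×5+4 = 9 → write 9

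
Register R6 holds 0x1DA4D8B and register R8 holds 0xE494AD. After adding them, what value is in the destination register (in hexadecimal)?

Add column by column in base 16, right to left:
  B+D = 8 carry 1
  8+A+1 = 3 carry 1
  D+4+1 = 2 carry 1
  4+9+1 = E
  A+4 = E
  D+E = B carry 1
  1+0+1 = 2

0x2BEE238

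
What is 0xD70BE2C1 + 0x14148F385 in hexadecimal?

0x21854D646

Add column by column in base 16, right to left:
  1+5 = 6
  C+8 = 4 carry 1
  2+3+1 = 6
  E+F = D carry 1
  B+8+1 = 4 carry 1
  0+4+1 = 5
  7+1 = 8
  D+4 = 1 carry 1
  0+1+1 = 2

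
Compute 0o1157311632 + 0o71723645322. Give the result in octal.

Add column by column in base 8, right to left:
  2+2 = 4
  3+2 = 5
  6+3 = 1 carry 1
  1+5+1 = 7
  1+4 = 5
  3+6 = 1 carry 1
  7+3+1 = 3 carry 1
  5+2+1 = 0 carry 1
  1+7+1 = 1 carry 1
  1+1+1 = 3
  0+7 = 7

0o73103157154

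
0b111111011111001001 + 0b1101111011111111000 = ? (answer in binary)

Add column by column in base 2, right to left:
  1+0 = 1
  0+0 = 0
  0+0 = 0
  1+1 = 0 carry 1
  0+1+1 = 0 carry 1
  0+1+1 = 0 carry 1
  1+1+1 = 1 carry 1
  1+1+1 = 1 carry 1
  1+1+1 = 1 carry 1
  1+1+1 = 1 carry 1
  1+1+1 = 1 carry 1
  0+0+1 = 1
  1+1 = 0 carry 1
  1+1+1 = 1 carry 1
  1+1+1 = 1 carry 1
  1+1+1 = 1 carry 1
  1+0+1 = 0 carry 1
  1+1+1 = 1 carry 1
  0+1+1 = 0 carry 1
  final carry 1

0b10101110111111000001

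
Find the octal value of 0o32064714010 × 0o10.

Multiply each base-8 digit by 8, carrying:
  0×8 = 0 → write 0
  1×8 = 8 → write 0 carry 1
  0×8+1 = 1 → write 1
  4×8 = 32 → write 0 carry 4
  1×8+4 = 12 → write 4 carry 1
  7×8+1 = 57 → write 1 carry 7
  4×8+7 = 39 → write 7 carry 4
  6×8+4 = 52 → write 4 carry 6
  0×8+6 = 6 → write 6
  2×8 = 16 → write 0 carry 2
  3×8+2 = 26 → write 2 carry 3
  remaining carry: 3

0o320647140100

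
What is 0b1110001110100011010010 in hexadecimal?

0x38E8D2

Group the bits into nibbles: 0011 1000 1110 1000 1101 0010 → 38E8D2.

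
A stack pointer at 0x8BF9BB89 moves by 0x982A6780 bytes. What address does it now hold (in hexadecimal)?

Add column by column in base 16, right to left:
  9+0 = 9
  8+8 = 0 carry 1
  B+7+1 = 3 carry 1
  B+6+1 = 2 carry 1
  9+A+1 = 4 carry 1
  F+2+1 = 2 carry 1
  B+8+1 = 4 carry 1
  8+9+1 = 2 carry 1
  final carry 1

0x124242309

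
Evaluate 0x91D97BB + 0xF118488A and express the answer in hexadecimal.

Add column by column in base 16, right to left:
  B+A = 5 carry 1
  B+8+1 = 4 carry 1
  7+8+1 = 0 carry 1
  9+4+1 = E
  D+8 = 5 carry 1
  1+1+1 = 3
  9+1 = A
  0+F = F

0xFA35E045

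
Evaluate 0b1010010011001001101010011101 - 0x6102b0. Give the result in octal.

0b1010010011001001101010011101 = 0o1223115235 in octal.
0x6102b0 = 0o30201260 in octal.
Subtract column by column in base 8:
  5-0 → 5
  3-6 → 5 (borrow)
  2-2-1 → 7 (borrow)
  5-1-1 → 3
  1-0 → 1
  1-2 → 7 (borrow)
  3-0-1 → 2
  2-3 → 7 (borrow)
  2-0-1 → 1
  1-0 → 1

0o1172713755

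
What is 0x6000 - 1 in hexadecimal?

0x5FFF

The trailing 3 digits are 0, so subtracting 1 borrows through: they become F and the next digit up decrements.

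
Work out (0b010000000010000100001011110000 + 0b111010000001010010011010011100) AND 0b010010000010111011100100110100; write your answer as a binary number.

Add column by column in base 2, right to left:
  0+0 = 0
  0+0 = 0
  0+1 = 1
  0+1 = 1
  1+1 = 0 carry 1
  1+0+1 = 0 carry 1
  1+0+1 = 0 carry 1
  1+1+1 = 1 carry 1
  0+0+1 = 1
  1+1 = 0 carry 1
  0+1+1 = 0 carry 1
  0+0+1 = 1
  0+0 = 0
  0+1 = 1
  1+0 = 1
  0+0 = 0
  0+1 = 1
  0+0 = 0
  0+1 = 1
  1+0 = 1
  0+0 = 0
  0+0 = 0
  0+0 = 0
  0+0 = 0
  0+0 = 0
  0+1 = 1
  0+0 = 0
  0+1 = 1
  1+1 = 0 carry 1
  0+1+1 = 0 carry 1
  final carry 1
Sum = 0b1001010000011010110100110001100; now AND with 0b010010000010111011100100110100:
  1001010000011010110100110001100
& 0010010000010111011100100110100
= 0000010000010010010100100000100

0b10000010010010100100000100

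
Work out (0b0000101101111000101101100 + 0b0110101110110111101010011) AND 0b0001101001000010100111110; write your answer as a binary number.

Add column by column in base 2, right to left:
  0+1 = 1
  0+1 = 1
  1+0 = 1
  1+0 = 1
  0+1 = 1
  1+0 = 1
  1+1 = 0 carry 1
  0+0+1 = 1
  1+1 = 0 carry 1
  0+1+1 = 0 carry 1
  0+1+1 = 0 carry 1
  0+1+1 = 0 carry 1
  1+0+1 = 0 carry 1
  1+1+1 = 1 carry 1
  1+1+1 = 1 carry 1
  1+0+1 = 0 carry 1
  0+1+1 = 0 carry 1
  1+1+1 = 1 carry 1
  1+1+1 = 1 carry 1
  0+0+1 = 1
  1+1 = 0 carry 1
  0+0+1 = 1
  0+1 = 1
  0+1 = 1
Sum = 0b111011100110000010111111; now AND with 0b0001101001000010100111110:
  0111011100110000010111111
& 0001101001000010100111110
= 0001001000000000000111110

0b1001000000000000111110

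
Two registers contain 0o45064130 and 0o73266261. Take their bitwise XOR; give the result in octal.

0o36202351

XOR each oct digit independently (no carries):
  4^7=3, 5^3=6, 0^2=2, 6^6=0, 4^6=2, 1^2=3, 3^6=5, 0^1=1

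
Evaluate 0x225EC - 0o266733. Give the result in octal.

0x225EC = 0o422754 in octal.
Subtract column by column in base 8:
  4-3 → 1
  5-3 → 2
  7-7 → 0
  2-6 → 4 (borrow)
  2-6-1 → 3 (borrow)
  4-2-1 → 1

0o134021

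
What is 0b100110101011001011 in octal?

0o465313

Group the bits in threes: 100 110 101 011 001 011 → 465313.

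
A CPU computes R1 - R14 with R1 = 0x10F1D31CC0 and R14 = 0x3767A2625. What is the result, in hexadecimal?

0xD7B58F69B

Subtract column by column in base 16:
  0-5 → B (borrow)
  C-2-1 → 9
  C-6 → 6
  1-2 → F (borrow)
  3-A-1 → 8 (borrow)
  D-7-1 → 5
  1-6 → B (borrow)
  F-7-1 → 7
  0-3 → D (borrow)
  1-0-1 → 0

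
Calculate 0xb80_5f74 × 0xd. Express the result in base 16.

Multiply each base-16 digit by 13, carrying:
  4×13 = 52 → write 4 carry 3
  7×13+3 = 94 → write e carry 5
  f×13+5 = 200 → write 8 carry 12
  5×13+12 = 77 → write d carry 4
  0×13+4 = 4 → write 4
  8×13 = 104 → write 8 carry 6
  b×13+6 = 149 → write 5 carry 9
  remaining carry: 9

0x9584d8e4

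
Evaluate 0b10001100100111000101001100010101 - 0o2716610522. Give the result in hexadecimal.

0b10001100100111000101001100010101 = 0x8C9C5315 in hexadecimal.
0o2716610522 = 0x173B1152 in hexadecimal.
Subtract column by column in base 16:
  5-2 → 3
  1-5 → C (borrow)
  3-1-1 → 1
  5-1 → 4
  C-B → 1
  9-3 → 6
  C-7 → 5
  8-1 → 7

0x756141C3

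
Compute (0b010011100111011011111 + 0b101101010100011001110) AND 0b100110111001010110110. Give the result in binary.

0b111001010100100

Add column by column in base 2, right to left:
  1+0 = 1
  1+1 = 0 carry 1
  1+1+1 = 1 carry 1
  1+1+1 = 1 carry 1
  1+0+1 = 0 carry 1
  0+0+1 = 1
  1+1 = 0 carry 1
  1+1+1 = 1 carry 1
  0+0+1 = 1
  1+0 = 1
  1+0 = 1
  1+1 = 0 carry 1
  0+0+1 = 1
  0+1 = 1
  1+0 = 1
  1+1 = 0 carry 1
  1+0+1 = 0 carry 1
  0+1+1 = 0 carry 1
  0+1+1 = 0 carry 1
  1+0+1 = 0 carry 1
  0+1+1 = 0 carry 1
  final carry 1
Sum = 0b1000000111011110101101; now AND with 0b100110111001010110110:
  1000000111011110101101
& 0100110111001010110110
= 0000000111001010100100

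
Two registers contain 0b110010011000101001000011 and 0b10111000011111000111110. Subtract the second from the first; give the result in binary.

0b11011010100110000000101

Subtract column by column in base 2:
  1-0 → 1
  1-1 → 0
  0-1 → 1 (borrow)
  0-1-1 → 0 (borrow)
  0-1-1 → 0 (borrow)
  0-1-1 → 0 (borrow)
  1-0-1 → 0
  0-0 → 0
  0-0 → 0
  1-1 → 0
  0-1 → 1 (borrow)
  1-1-1 → 1 (borrow)
  0-1-1 → 0 (borrow)
  0-1-1 → 0 (borrow)
  0-0-1 → 1 (borrow)
  1-0-1 → 0
  1-0 → 1
  0-0 → 0
  0-1 → 1 (borrow)
  1-1-1 → 1 (borrow)
  0-1-1 → 0 (borrow)
  0-0-1 → 1 (borrow)
  1-1-1 → 1 (borrow)
  1-0-1 → 0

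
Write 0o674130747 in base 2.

0b110111100001011000111100111

Each octal digit is 3 bits: 6=110 7=111 4=100 1=001 3=011 0=000 7=111 4=100 7=111.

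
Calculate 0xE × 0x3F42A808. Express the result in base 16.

0x375A53070

Multiply each base-16 digit by 14, carrying:
  8×14 = 112 → write 0 carry 7
  0×14+7 = 7 → write 7
  8×14 = 112 → write 0 carry 7
  A×14+7 = 147 → write 3 carry 9
  2×14+9 = 37 → write 5 carry 2
  4×14+2 = 58 → write A carry 3
  F×14+3 = 213 → write 5 carry 13
  3×14+13 = 55 → write 7 carry 3
  remaining carry: 3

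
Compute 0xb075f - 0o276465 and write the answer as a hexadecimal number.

0o276465 = 0x17d35 in hexadecimal.
Subtract column by column in base 16:
  f-5 → a
  5-3 → 2
  7-d → a (borrow)
  0-7-1 → 8 (borrow)
  b-1-1 → 9

0x98a2a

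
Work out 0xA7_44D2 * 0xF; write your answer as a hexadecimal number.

Multiply each base-16 digit by 15, carrying:
  2×15 = 30 → write E carry 1
  D×15+1 = 196 → write 4 carry 12
  4×15+12 = 72 → write 8 carry 4
  4×15+4 = 64 → write 0 carry 4
  7×15+4 = 109 → write D carry 6
  A×15+6 = 156 → write C carry 9
  remaining carry: 9

0x9CD084E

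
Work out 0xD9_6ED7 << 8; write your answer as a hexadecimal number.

Shifting left by 8 bits = 2 hex digits: append 2 zeros.

0xD96ED700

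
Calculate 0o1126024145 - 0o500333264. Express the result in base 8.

Subtract column by column in base 8:
  5-4 → 1
  4-6 → 6 (borrow)
  1-2-1 → 6 (borrow)
  4-3-1 → 0
  2-3 → 7 (borrow)
  0-3-1 → 4 (borrow)
  6-0-1 → 5
  2-0 → 2
  1-5 → 4 (borrow)
  1-0-1 → 0

0o425470661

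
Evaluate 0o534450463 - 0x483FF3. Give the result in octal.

0o512410500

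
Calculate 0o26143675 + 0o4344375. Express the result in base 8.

0o32510272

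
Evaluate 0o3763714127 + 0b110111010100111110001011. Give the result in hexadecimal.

0x20ACE7E2

0o3763714127 = 0x1FCF9857 in hexadecimal.
0b110111010100111110001011 = 0xDD4F8B in hexadecimal.
Add column by column in base 16, right to left:
  7+B = 2 carry 1
  5+8+1 = E
  8+F = 7 carry 1
  9+4+1 = E
  F+D = C carry 1
  C+D+1 = A carry 1
  F+0+1 = 0 carry 1
  1+0+1 = 2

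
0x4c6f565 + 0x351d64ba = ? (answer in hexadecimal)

0x39e45a1f

Add column by column in base 16, right to left:
  5+a = f
  6+b = 1 carry 1
  5+4+1 = a
  f+6 = 5 carry 1
  6+d+1 = 4 carry 1
  c+1+1 = e
  4+5 = 9
  0+3 = 3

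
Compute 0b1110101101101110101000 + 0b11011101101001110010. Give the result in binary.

0b10010001011011000011010

Add column by column in base 2, right to left:
  0+0 = 0
  0+1 = 1
  0+0 = 0
  1+0 = 1
  0+1 = 1
  1+1 = 0 carry 1
  0+1+1 = 0 carry 1
  1+0+1 = 0 carry 1
  1+0+1 = 0 carry 1
  1+1+1 = 1 carry 1
  0+0+1 = 1
  1+1 = 0 carry 1
  1+1+1 = 1 carry 1
  0+0+1 = 1
  1+1 = 0 carry 1
  1+1+1 = 1 carry 1
  0+1+1 = 0 carry 1
  1+0+1 = 0 carry 1
  0+1+1 = 0 carry 1
  1+1+1 = 1 carry 1
  1+0+1 = 0 carry 1
  1+0+1 = 0 carry 1
  final carry 1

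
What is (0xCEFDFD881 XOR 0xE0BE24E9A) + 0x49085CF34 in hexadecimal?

First 0xCEFDFD881 XOR 0xE0BE24E9A = 0x2E43D961B.
Add column by column in base 16, right to left:
  B+4 = F
  1+3 = 4
  6+F = 5 carry 1
  9+C+1 = 6 carry 1
  D+5+1 = 3 carry 1
  3+8+1 = C
  4+0 = 4
  E+9 = 7 carry 1
  2+4+1 = 7

0x774C3654F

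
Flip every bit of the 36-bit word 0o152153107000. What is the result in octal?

Each oct digit d becomes 7−d:
  1→6, 5→2, 2→5, 1→6, 5→2, 3→4, 1→6, 0→7, 7→0, 0→7, 0→7, 0→7

0o625624670777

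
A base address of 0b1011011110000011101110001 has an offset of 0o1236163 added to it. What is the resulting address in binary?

0b1011101000100001111100100

0o1236163 = 0b1010011110001110011 in binary.
Add column by column in base 2, right to left:
  1+1 = 0 carry 1
  0+1+1 = 0 carry 1
  0+0+1 = 1
  0+0 = 0
  1+1 = 0 carry 1
  1+1+1 = 1 carry 1
  1+1+1 = 1 carry 1
  0+0+1 = 1
  1+0 = 1
  1+0 = 1
  1+1 = 0 carry 1
  0+1+1 = 0 carry 1
  0+1+1 = 0 carry 1
  0+1+1 = 0 carry 1
  0+0+1 = 1
  0+0 = 0
  1+1 = 0 carry 1
  1+0+1 = 0 carry 1
  1+1+1 = 1 carry 1
  1+0+1 = 0 carry 1
  0+0+1 = 1
  1+0 = 1
  1+0 = 1
  0+0 = 0
  1+0 = 1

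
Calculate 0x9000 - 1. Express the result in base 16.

0x8fff

The trailing 3 digits are 0, so subtracting 1 borrows through: they become F and the next digit up decrements.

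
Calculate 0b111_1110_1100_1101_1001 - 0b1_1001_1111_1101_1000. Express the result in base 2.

0b1100100110100000001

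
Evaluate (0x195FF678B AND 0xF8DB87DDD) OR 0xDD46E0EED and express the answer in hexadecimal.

0x195FF678B AND 0xF8DB87DDD = 0x185B86589.
Then OR with 0xDD46E0EED.

0xDD5FE6FED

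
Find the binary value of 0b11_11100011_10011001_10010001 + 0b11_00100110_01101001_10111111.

0b111000010100000001101010000

Add column by column in base 2, right to left:
  1+1 = 0 carry 1
  0+1+1 = 0 carry 1
  0+1+1 = 0 carry 1
  0+1+1 = 0 carry 1
  1+1+1 = 1 carry 1
  0+1+1 = 0 carry 1
  0+0+1 = 1
  1+1 = 0 carry 1
  1+1+1 = 1 carry 1
  0+0+1 = 1
  0+0 = 0
  1+1 = 0 carry 1
  1+0+1 = 0 carry 1
  0+1+1 = 0 carry 1
  0+1+1 = 0 carry 1
  1+0+1 = 0 carry 1
  1+0+1 = 0 carry 1
  1+1+1 = 1 carry 1
  0+1+1 = 0 carry 1
  0+0+1 = 1
  0+0 = 0
  1+1 = 0 carry 1
  1+0+1 = 0 carry 1
  1+0+1 = 0 carry 1
  1+1+1 = 1 carry 1
  1+1+1 = 1 carry 1
  final carry 1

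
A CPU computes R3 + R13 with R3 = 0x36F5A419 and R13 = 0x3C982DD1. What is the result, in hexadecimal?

Add column by column in base 16, right to left:
  9+1 = A
  1+D = E
  4+D = 1 carry 1
  A+2+1 = D
  5+8 = D
  F+9 = 8 carry 1
  6+C+1 = 3 carry 1
  3+3+1 = 7

0x738DD1EA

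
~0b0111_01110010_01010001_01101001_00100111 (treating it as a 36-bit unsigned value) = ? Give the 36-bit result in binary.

0b100010001101101011101001011011011000

Invert each bit: 011101110010010100010110100100100111 → 100010001101101011101001011011011000.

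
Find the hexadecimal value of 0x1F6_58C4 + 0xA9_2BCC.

0x29F8490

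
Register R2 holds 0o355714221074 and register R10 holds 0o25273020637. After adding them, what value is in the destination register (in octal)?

Add column by column in base 8, right to left:
  4+7 = 3 carry 1
  7+3+1 = 3 carry 1
  0+6+1 = 7
  1+0 = 1
  2+2 = 4
  2+0 = 2
  4+3 = 7
  1+7 = 0 carry 1
  7+2+1 = 2 carry 1
  5+5+1 = 3 carry 1
  5+2+1 = 0 carry 1
  3+0+1 = 4

0o403207241733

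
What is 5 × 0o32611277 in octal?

0o205656673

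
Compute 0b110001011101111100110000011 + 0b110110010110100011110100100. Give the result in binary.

Add column by column in base 2, right to left:
  1+0 = 1
  1+0 = 1
  0+1 = 1
  0+0 = 0
  0+0 = 0
  0+1 = 1
  0+0 = 0
  1+1 = 0 carry 1
  1+1+1 = 1 carry 1
  0+1+1 = 0 carry 1
  0+1+1 = 0 carry 1
  1+0+1 = 0 carry 1
  1+0+1 = 0 carry 1
  1+0+1 = 0 carry 1
  1+1+1 = 1 carry 1
  1+0+1 = 0 carry 1
  0+1+1 = 0 carry 1
  1+1+1 = 1 carry 1
  1+0+1 = 0 carry 1
  1+1+1 = 1 carry 1
  0+0+1 = 1
  1+0 = 1
  0+1 = 1
  0+1 = 1
  0+0 = 0
  1+1 = 0 carry 1
  1+1+1 = 1 carry 1
  final carry 1

0b1100111110100100000100100111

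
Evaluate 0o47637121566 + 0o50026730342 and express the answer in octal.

Add column by column in base 8, right to left:
  6+2 = 0 carry 1
  6+4+1 = 3 carry 1
  5+3+1 = 1 carry 1
  1+0+1 = 2
  2+3 = 5
  1+7 = 0 carry 1
  7+6+1 = 6 carry 1
  3+2+1 = 6
  6+0 = 6
  7+0 = 7
  4+5 = 1 carry 1
  final carry 1

0o117666052130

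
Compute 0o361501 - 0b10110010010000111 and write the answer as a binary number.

0o361501 = 0b11110001101000001 in binary.
Subtract column by column in base 2:
  1-1 → 0
  0-1 → 1 (borrow)
  0-1-1 → 0 (borrow)
  0-0-1 → 1 (borrow)
  0-0-1 → 1 (borrow)
  0-0-1 → 1 (borrow)
  1-0-1 → 0
  0-1 → 1 (borrow)
  1-0-1 → 0
  1-0 → 1
  0-1 → 1 (borrow)
  0-0-1 → 1 (borrow)
  0-0-1 → 1 (borrow)
  1-1-1 → 1 (borrow)
  1-1-1 → 1 (borrow)
  1-0-1 → 0
  1-1 → 0

0b111111010111010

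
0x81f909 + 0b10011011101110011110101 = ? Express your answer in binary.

0b110011111101010111111110

0x81f909 = 0b100000011111100100001001 in binary.
Add column by column in base 2, right to left:
  1+1 = 0 carry 1
  0+0+1 = 1
  0+1 = 1
  1+0 = 1
  0+1 = 1
  0+1 = 1
  0+1 = 1
  0+1 = 1
  1+0 = 1
  0+0 = 0
  0+1 = 1
  1+1 = 0 carry 1
  1+1+1 = 1 carry 1
  1+0+1 = 0 carry 1
  1+1+1 = 1 carry 1
  1+1+1 = 1 carry 1
  1+1+1 = 1 carry 1
  0+0+1 = 1
  0+1 = 1
  0+1 = 1
  0+0 = 0
  0+0 = 0
  0+1 = 1
  1+0 = 1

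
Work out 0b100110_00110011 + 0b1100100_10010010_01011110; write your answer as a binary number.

Add column by column in base 2, right to left:
  1+0 = 1
  1+1 = 0 carry 1
  0+1+1 = 0 carry 1
  0+1+1 = 0 carry 1
  1+1+1 = 1 carry 1
  1+0+1 = 0 carry 1
  0+1+1 = 0 carry 1
  0+0+1 = 1
  0+0 = 0
  1+1 = 0 carry 1
  1+0+1 = 0 carry 1
  0+0+1 = 1
  0+1 = 1
  1+0 = 1
  0+0 = 0
  0+1 = 1
  0+0 = 0
  0+0 = 0
  0+1 = 1
  0+0 = 0
  0+0 = 0
  0+1 = 1
  0+1 = 1

0b11001001011100010010001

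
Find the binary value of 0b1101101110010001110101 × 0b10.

0b11011011100100011101010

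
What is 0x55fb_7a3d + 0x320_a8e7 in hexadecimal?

0x591c2324

Add column by column in base 16, right to left:
  d+7 = 4 carry 1
  3+e+1 = 2 carry 1
  a+8+1 = 3 carry 1
  7+a+1 = 2 carry 1
  b+0+1 = c
  f+2 = 1 carry 1
  5+3+1 = 9
  5+0 = 5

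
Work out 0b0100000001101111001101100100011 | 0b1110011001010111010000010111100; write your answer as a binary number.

0b1110011001111111011101110111111

OR bit by bit (1 where either bit is 1):
  0100000001101111001101100100011
| 1110011001010111010000010111100
= 1110011001111111011101110111111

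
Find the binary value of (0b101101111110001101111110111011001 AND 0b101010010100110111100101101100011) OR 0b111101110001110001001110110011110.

0b111101110101110101101110111011111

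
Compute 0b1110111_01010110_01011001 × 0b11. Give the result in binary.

0b1011001100000001100001011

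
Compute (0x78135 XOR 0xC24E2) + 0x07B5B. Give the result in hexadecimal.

0xC2132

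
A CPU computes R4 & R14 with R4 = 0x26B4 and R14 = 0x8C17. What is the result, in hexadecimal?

AND each hex digit independently (no carries):
  2&8=0, 6&C=4, B&1=1, 4&7=4

0x0414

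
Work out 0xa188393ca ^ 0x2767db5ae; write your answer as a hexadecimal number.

XOR each hex digit independently (no carries):
  a^2=8, 1^7=6, 8^6=e, 8^7=f, 3^d=e, 9^b=2, 3^5=6, c^a=6, a^e=4

0x86efe2664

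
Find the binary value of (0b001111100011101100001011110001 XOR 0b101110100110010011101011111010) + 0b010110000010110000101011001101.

First 0b001111100011101100001011110001 XOR 0b101110100110010011101011111010 = 0b100001000101111111100000001011.
Add column by column in base 2, right to left:
  1+1 = 0 carry 1
  1+0+1 = 0 carry 1
  0+1+1 = 0 carry 1
  1+1+1 = 1 carry 1
  0+0+1 = 1
  0+0 = 0
  0+1 = 1
  0+1 = 1
  0+0 = 0
  0+1 = 1
  0+0 = 0
  1+1 = 0 carry 1
  1+0+1 = 0 carry 1
  1+0+1 = 0 carry 1
  1+0+1 = 0 carry 1
  1+0+1 = 0 carry 1
  1+1+1 = 1 carry 1
  1+1+1 = 1 carry 1
  1+0+1 = 0 carry 1
  0+1+1 = 0 carry 1
  1+0+1 = 0 carry 1
  0+0+1 = 1
  0+0 = 0
  0+0 = 0
  1+0 = 1
  0+1 = 1
  0+1 = 1
  0+0 = 0
  0+1 = 1
  1+0 = 1

0b110111001000110000001011011000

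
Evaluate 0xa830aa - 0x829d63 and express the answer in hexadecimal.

Subtract column by column in base 16:
  a-3 → 7
  a-6 → 4
  0-d → 3 (borrow)
  3-9-1 → 9 (borrow)
  8-2-1 → 5
  a-8 → 2

0x259347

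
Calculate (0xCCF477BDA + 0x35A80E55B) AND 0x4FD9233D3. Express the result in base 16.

Add column by column in base 16, right to left:
  A+B = 5 carry 1
  D+5+1 = 3 carry 1
  B+5+1 = 1 carry 1
  7+E+1 = 6 carry 1
  7+0+1 = 8
  4+8 = C
  F+A = 9 carry 1
  C+5+1 = 2 carry 1
  C+3+1 = 0 carry 1
  final carry 1
Sum = 0x1029C86135; now AND with 0x4FD9233D3:
  1&0=0, 0&4=0, 2&F=2, 9&D=9, C&9=8, 8&2=0, 6&3=2, 1&3=1, 3&D=1, 5&3=1

0x29802111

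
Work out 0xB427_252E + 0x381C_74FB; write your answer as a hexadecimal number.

0xEC439A29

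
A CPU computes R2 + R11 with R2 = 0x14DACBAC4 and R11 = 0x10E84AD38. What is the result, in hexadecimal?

Add column by column in base 16, right to left:
  4+8 = C
  C+3 = F
  A+D = 7 carry 1
  B+A+1 = 6 carry 1
  C+4+1 = 1 carry 1
  A+8+1 = 3 carry 1
  D+E+1 = C carry 1
  4+0+1 = 5
  1+1 = 2

0x25C3167FC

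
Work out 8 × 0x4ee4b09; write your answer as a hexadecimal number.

0x27725848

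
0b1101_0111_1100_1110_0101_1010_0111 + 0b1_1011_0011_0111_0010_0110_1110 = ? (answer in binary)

0b1111001100000101100000010101

Add column by column in base 2, right to left:
  1+0 = 1
  1+1 = 0 carry 1
  1+1+1 = 1 carry 1
  0+1+1 = 0 carry 1
  0+0+1 = 1
  1+1 = 0 carry 1
  0+1+1 = 0 carry 1
  1+0+1 = 0 carry 1
  1+0+1 = 0 carry 1
  0+1+1 = 0 carry 1
  1+0+1 = 0 carry 1
  0+0+1 = 1
  0+1 = 1
  1+1 = 0 carry 1
  1+1+1 = 1 carry 1
  1+0+1 = 0 carry 1
  0+1+1 = 0 carry 1
  0+1+1 = 0 carry 1
  1+0+1 = 0 carry 1
  1+0+1 = 0 carry 1
  1+1+1 = 1 carry 1
  1+1+1 = 1 carry 1
  1+0+1 = 0 carry 1
  0+1+1 = 0 carry 1
  1+1+1 = 1 carry 1
  0+0+1 = 1
  1+0 = 1
  1+0 = 1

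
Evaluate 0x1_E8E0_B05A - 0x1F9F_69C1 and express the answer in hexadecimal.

0x1C9414699

Subtract column by column in base 16:
  A-1 → 9
  5-C → 9 (borrow)
  0-9-1 → 6 (borrow)
  B-6-1 → 4
  0-F → 1 (borrow)
  E-9-1 → 4
  8-F → 9 (borrow)
  E-1-1 → C
  1-0 → 1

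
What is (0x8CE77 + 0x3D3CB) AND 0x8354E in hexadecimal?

Add column by column in base 16, right to left:
  7+B = 2 carry 1
  7+C+1 = 4 carry 1
  E+3+1 = 2 carry 1
  C+D+1 = A carry 1
  8+3+1 = C
Sum = 0xCA242; now AND with 0x8354E:
  C&8=8, A&3=2, 2&5=0, 4&4=4, 2&E=2

0x82042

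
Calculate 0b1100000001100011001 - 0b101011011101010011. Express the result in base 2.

0b110100101111000110

Subtract column by column in base 2:
  1-1 → 0
  0-1 → 1 (borrow)
  0-0-1 → 1 (borrow)
  1-0-1 → 0
  1-1 → 0
  0-0 → 0
  0-1 → 1 (borrow)
  0-0-1 → 1 (borrow)
  1-1-1 → 1 (borrow)
  1-1-1 → 1 (borrow)
  0-1-1 → 0 (borrow)
  0-0-1 → 1 (borrow)
  0-1-1 → 0 (borrow)
  0-1-1 → 0 (borrow)
  0-0-1 → 1 (borrow)
  0-1-1 → 0 (borrow)
  0-0-1 → 1 (borrow)
  1-1-1 → 1 (borrow)
  1-0-1 → 0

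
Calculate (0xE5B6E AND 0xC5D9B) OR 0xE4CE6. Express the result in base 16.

0xE5B6E AND 0xC5D9B = 0xC590A.
Then OR with 0xE4CE6.

0xE5DEE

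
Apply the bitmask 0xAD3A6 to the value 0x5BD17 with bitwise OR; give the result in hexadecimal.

0xFFFB7

OR each hex digit independently (no carries):
  5|A=F, B|D=F, D|3=F, 1|A=B, 7|6=7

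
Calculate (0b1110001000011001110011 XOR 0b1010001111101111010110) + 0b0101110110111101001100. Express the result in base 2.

First 0b1110001000011001110011 XOR 0b1010001111101111010110 = 0b0100000111110110100101.
Add column by column in base 2, right to left:
  1+0 = 1
  0+0 = 0
  1+1 = 0 carry 1
  0+1+1 = 0 carry 1
  0+0+1 = 1
  1+0 = 1
  0+1 = 1
  1+0 = 1
  1+1 = 0 carry 1
  0+1+1 = 0 carry 1
  1+1+1 = 1 carry 1
  1+1+1 = 1 carry 1
  1+0+1 = 0 carry 1
  1+1+1 = 1 carry 1
  1+1+1 = 1 carry 1
  0+0+1 = 1
  0+1 = 1
  0+1 = 1
  0+1 = 1
  0+0 = 0
  1+1 = 0 carry 1
  final carry 1

0b1001111110110011110001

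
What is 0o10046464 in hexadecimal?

0x204D34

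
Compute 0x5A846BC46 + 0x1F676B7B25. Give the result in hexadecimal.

0x250FB2376B

Add column by column in base 16, right to left:
  6+5 = B
  4+2 = 6
  C+B = 7 carry 1
  B+7+1 = 3 carry 1
  6+B+1 = 2 carry 1
  4+6+1 = B
  8+7 = F
  A+6 = 0 carry 1
  5+F+1 = 5 carry 1
  0+1+1 = 2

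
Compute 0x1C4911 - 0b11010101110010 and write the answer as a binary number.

0x1C4911 = 0b111000100100100010001 in binary.
Subtract column by column in base 2:
  1-0 → 1
  0-1 → 1 (borrow)
  0-0-1 → 1 (borrow)
  0-0-1 → 1 (borrow)
  1-1-1 → 1 (borrow)
  0-1-1 → 0 (borrow)
  0-1-1 → 0 (borrow)
  0-0-1 → 1 (borrow)
  1-1-1 → 1 (borrow)
  0-0-1 → 1 (borrow)
  0-1-1 → 0 (borrow)
  1-0-1 → 0
  0-1 → 1 (borrow)
  0-1-1 → 0 (borrow)
  1-0-1 → 0
  0-0 → 0
  0-0 → 0
  0-0 → 0
  1-0 → 1
  1-0 → 1
  1-0 → 1

0b111000001001110011111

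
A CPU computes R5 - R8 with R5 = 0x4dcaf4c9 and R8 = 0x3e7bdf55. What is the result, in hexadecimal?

0xf4f1574

Subtract column by column in base 16:
  9-5 → 4
  c-5 → 7
  4-f → 5 (borrow)
  f-d-1 → 1
  a-b → f (borrow)
  c-7-1 → 4
  d-e → f (borrow)
  4-3-1 → 0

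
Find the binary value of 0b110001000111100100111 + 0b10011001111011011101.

Add column by column in base 2, right to left:
  1+1 = 0 carry 1
  1+0+1 = 0 carry 1
  1+1+1 = 1 carry 1
  0+1+1 = 0 carry 1
  0+1+1 = 0 carry 1
  1+0+1 = 0 carry 1
  0+1+1 = 0 carry 1
  0+1+1 = 0 carry 1
  1+0+1 = 0 carry 1
  1+1+1 = 1 carry 1
  1+1+1 = 1 carry 1
  1+1+1 = 1 carry 1
  0+1+1 = 0 carry 1
  0+0+1 = 1
  0+0 = 0
  1+1 = 0 carry 1
  0+1+1 = 0 carry 1
  0+0+1 = 1
  0+0 = 0
  1+1 = 0 carry 1
  1+0+1 = 0 carry 1
  final carry 1

0b1000100010111000000100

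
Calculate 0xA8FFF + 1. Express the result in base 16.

0xA9000

The trailing 3 digits are F (max in base 16), so adding 1 cascades: they roll to 0 and the next digit up increments.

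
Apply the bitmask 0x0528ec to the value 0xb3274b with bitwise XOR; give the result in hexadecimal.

XOR each hex digit independently (no carries):
  b^0=b, 3^5=6, 2^2=0, 7^8=f, 4^e=a, b^c=7

0xb60fa7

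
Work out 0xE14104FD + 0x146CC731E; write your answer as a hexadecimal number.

0x2280D781B

Add column by column in base 16, right to left:
  D+E = B carry 1
  F+1+1 = 1 carry 1
  4+3+1 = 8
  0+7 = 7
  1+C = D
  4+C = 0 carry 1
  1+6+1 = 8
  E+4 = 2 carry 1
  0+1+1 = 2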